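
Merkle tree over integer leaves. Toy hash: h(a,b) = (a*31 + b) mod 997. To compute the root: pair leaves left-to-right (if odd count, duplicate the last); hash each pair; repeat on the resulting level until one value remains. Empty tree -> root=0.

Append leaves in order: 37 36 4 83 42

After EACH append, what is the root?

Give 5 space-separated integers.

Answer: 37 186 909 988 855

Derivation:
After append 37 (leaves=[37]):
  L0: [37]
  root=37
After append 36 (leaves=[37, 36]):
  L0: [37, 36]
  L1: h(37,36)=(37*31+36)%997=186 -> [186]
  root=186
After append 4 (leaves=[37, 36, 4]):
  L0: [37, 36, 4]
  L1: h(37,36)=(37*31+36)%997=186 h(4,4)=(4*31+4)%997=128 -> [186, 128]
  L2: h(186,128)=(186*31+128)%997=909 -> [909]
  root=909
After append 83 (leaves=[37, 36, 4, 83]):
  L0: [37, 36, 4, 83]
  L1: h(37,36)=(37*31+36)%997=186 h(4,83)=(4*31+83)%997=207 -> [186, 207]
  L2: h(186,207)=(186*31+207)%997=988 -> [988]
  root=988
After append 42 (leaves=[37, 36, 4, 83, 42]):
  L0: [37, 36, 4, 83, 42]
  L1: h(37,36)=(37*31+36)%997=186 h(4,83)=(4*31+83)%997=207 h(42,42)=(42*31+42)%997=347 -> [186, 207, 347]
  L2: h(186,207)=(186*31+207)%997=988 h(347,347)=(347*31+347)%997=137 -> [988, 137]
  L3: h(988,137)=(988*31+137)%997=855 -> [855]
  root=855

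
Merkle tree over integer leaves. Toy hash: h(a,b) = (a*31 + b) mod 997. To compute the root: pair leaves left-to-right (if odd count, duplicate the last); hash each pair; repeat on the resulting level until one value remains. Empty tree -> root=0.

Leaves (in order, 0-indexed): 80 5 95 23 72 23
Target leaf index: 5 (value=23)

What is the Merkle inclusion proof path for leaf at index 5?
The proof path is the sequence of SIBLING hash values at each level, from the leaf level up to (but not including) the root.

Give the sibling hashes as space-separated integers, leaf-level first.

L0 (leaves): [80, 5, 95, 23, 72, 23], target index=5
L1: h(80,5)=(80*31+5)%997=491 [pair 0] h(95,23)=(95*31+23)%997=974 [pair 1] h(72,23)=(72*31+23)%997=261 [pair 2] -> [491, 974, 261]
  Sibling for proof at L0: 72
L2: h(491,974)=(491*31+974)%997=243 [pair 0] h(261,261)=(261*31+261)%997=376 [pair 1] -> [243, 376]
  Sibling for proof at L1: 261
L3: h(243,376)=(243*31+376)%997=930 [pair 0] -> [930]
  Sibling for proof at L2: 243
Root: 930
Proof path (sibling hashes from leaf to root): [72, 261, 243]

Answer: 72 261 243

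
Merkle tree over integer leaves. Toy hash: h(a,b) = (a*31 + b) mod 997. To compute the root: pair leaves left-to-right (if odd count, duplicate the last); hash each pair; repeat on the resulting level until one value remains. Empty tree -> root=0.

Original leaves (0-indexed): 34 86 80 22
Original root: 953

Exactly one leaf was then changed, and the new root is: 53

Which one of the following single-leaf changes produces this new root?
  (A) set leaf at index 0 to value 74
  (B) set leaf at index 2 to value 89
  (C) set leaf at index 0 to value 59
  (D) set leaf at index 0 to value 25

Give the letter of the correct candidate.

Answer: C

Derivation:
Original leaves: [34, 86, 80, 22]
Target new root: 53
Try each candidate change and compute the resulting root:
Candidate A: set leaf[0] = 74 -> leaves = [74, 86, 80, 22]
  L0: [74, 86, 80, 22]
  L1: h(74,86)=(74*31+86)%997=386 h(80,22)=(80*31+22)%997=508 -> [386, 508]
  L2: h(386,508)=(386*31+508)%997=510 -> [510]
  root = 510 != target 53
Candidate B: set leaf[2] = 89 -> leaves = [34, 86, 89, 22]
  L0: [34, 86, 89, 22]
  L1: h(34,86)=(34*31+86)%997=143 h(89,22)=(89*31+22)%997=787 -> [143, 787]
  L2: h(143,787)=(143*31+787)%997=235 -> [235]
  root = 235 != target 53
Candidate C: set leaf[0] = 59 -> leaves = [59, 86, 80, 22]
  L0: [59, 86, 80, 22]
  L1: h(59,86)=(59*31+86)%997=918 h(80,22)=(80*31+22)%997=508 -> [918, 508]
  L2: h(918,508)=(918*31+508)%997=53 -> [53]
  root = 53 == target 53  ** MATCH **
Candidate D: set leaf[0] = 25 -> leaves = [25, 86, 80, 22]
  L0: [25, 86, 80, 22]
  L1: h(25,86)=(25*31+86)%997=861 h(80,22)=(80*31+22)%997=508 -> [861, 508]
  L2: h(861,508)=(861*31+508)%997=280 -> [280]
  root = 280 != target 53
Candidate C produces the target root.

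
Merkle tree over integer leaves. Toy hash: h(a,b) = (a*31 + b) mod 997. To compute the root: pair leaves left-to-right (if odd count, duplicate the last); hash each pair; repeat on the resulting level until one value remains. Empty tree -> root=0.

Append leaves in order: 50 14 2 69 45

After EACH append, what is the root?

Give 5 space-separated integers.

Answer: 50 567 692 759 816

Derivation:
After append 50 (leaves=[50]):
  L0: [50]
  root=50
After append 14 (leaves=[50, 14]):
  L0: [50, 14]
  L1: h(50,14)=(50*31+14)%997=567 -> [567]
  root=567
After append 2 (leaves=[50, 14, 2]):
  L0: [50, 14, 2]
  L1: h(50,14)=(50*31+14)%997=567 h(2,2)=(2*31+2)%997=64 -> [567, 64]
  L2: h(567,64)=(567*31+64)%997=692 -> [692]
  root=692
After append 69 (leaves=[50, 14, 2, 69]):
  L0: [50, 14, 2, 69]
  L1: h(50,14)=(50*31+14)%997=567 h(2,69)=(2*31+69)%997=131 -> [567, 131]
  L2: h(567,131)=(567*31+131)%997=759 -> [759]
  root=759
After append 45 (leaves=[50, 14, 2, 69, 45]):
  L0: [50, 14, 2, 69, 45]
  L1: h(50,14)=(50*31+14)%997=567 h(2,69)=(2*31+69)%997=131 h(45,45)=(45*31+45)%997=443 -> [567, 131, 443]
  L2: h(567,131)=(567*31+131)%997=759 h(443,443)=(443*31+443)%997=218 -> [759, 218]
  L3: h(759,218)=(759*31+218)%997=816 -> [816]
  root=816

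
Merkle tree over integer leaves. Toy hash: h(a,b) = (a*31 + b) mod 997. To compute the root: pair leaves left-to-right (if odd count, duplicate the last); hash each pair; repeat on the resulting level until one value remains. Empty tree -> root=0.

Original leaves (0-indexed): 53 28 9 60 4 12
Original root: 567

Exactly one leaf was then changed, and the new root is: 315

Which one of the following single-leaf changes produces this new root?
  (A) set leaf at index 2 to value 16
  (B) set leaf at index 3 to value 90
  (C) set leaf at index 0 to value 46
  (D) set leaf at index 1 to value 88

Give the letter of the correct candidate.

Original leaves: [53, 28, 9, 60, 4, 12]
Target new root: 315
Try each candidate change and compute the resulting root:
Candidate A: set leaf[2] = 16 -> leaves = [53, 28, 16, 60, 4, 12]
  L0: [53, 28, 16, 60, 4, 12]
  L1: h(53,28)=(53*31+28)%997=674 h(16,60)=(16*31+60)%997=556 h(4,12)=(4*31+12)%997=136 -> [674, 556, 136]
  L2: h(674,556)=(674*31+556)%997=513 h(136,136)=(136*31+136)%997=364 -> [513, 364]
  L3: h(513,364)=(513*31+364)%997=315 -> [315]
  root = 315 == target 315  ** MATCH **
Candidate B: set leaf[3] = 90 -> leaves = [53, 28, 9, 90, 4, 12]
  L0: [53, 28, 9, 90, 4, 12]
  L1: h(53,28)=(53*31+28)%997=674 h(9,90)=(9*31+90)%997=369 h(4,12)=(4*31+12)%997=136 -> [674, 369, 136]
  L2: h(674,369)=(674*31+369)%997=326 h(136,136)=(136*31+136)%997=364 -> [326, 364]
  L3: h(326,364)=(326*31+364)%997=500 -> [500]
  root = 500 != target 315
Candidate C: set leaf[0] = 46 -> leaves = [46, 28, 9, 60, 4, 12]
  L0: [46, 28, 9, 60, 4, 12]
  L1: h(46,28)=(46*31+28)%997=457 h(9,60)=(9*31+60)%997=339 h(4,12)=(4*31+12)%997=136 -> [457, 339, 136]
  L2: h(457,339)=(457*31+339)%997=548 h(136,136)=(136*31+136)%997=364 -> [548, 364]
  L3: h(548,364)=(548*31+364)%997=403 -> [403]
  root = 403 != target 315
Candidate D: set leaf[1] = 88 -> leaves = [53, 88, 9, 60, 4, 12]
  L0: [53, 88, 9, 60, 4, 12]
  L1: h(53,88)=(53*31+88)%997=734 h(9,60)=(9*31+60)%997=339 h(4,12)=(4*31+12)%997=136 -> [734, 339, 136]
  L2: h(734,339)=(734*31+339)%997=162 h(136,136)=(136*31+136)%997=364 -> [162, 364]
  L3: h(162,364)=(162*31+364)%997=401 -> [401]
  root = 401 != target 315
Candidate A produces the target root.

Answer: A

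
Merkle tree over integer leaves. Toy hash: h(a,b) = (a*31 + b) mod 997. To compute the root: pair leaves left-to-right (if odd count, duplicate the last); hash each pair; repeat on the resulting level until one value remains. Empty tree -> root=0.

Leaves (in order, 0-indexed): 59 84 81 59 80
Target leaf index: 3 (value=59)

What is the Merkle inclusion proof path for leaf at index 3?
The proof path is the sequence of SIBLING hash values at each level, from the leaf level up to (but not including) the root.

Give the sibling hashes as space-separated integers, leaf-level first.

Answer: 81 916 166

Derivation:
L0 (leaves): [59, 84, 81, 59, 80], target index=3
L1: h(59,84)=(59*31+84)%997=916 [pair 0] h(81,59)=(81*31+59)%997=576 [pair 1] h(80,80)=(80*31+80)%997=566 [pair 2] -> [916, 576, 566]
  Sibling for proof at L0: 81
L2: h(916,576)=(916*31+576)%997=59 [pair 0] h(566,566)=(566*31+566)%997=166 [pair 1] -> [59, 166]
  Sibling for proof at L1: 916
L3: h(59,166)=(59*31+166)%997=1 [pair 0] -> [1]
  Sibling for proof at L2: 166
Root: 1
Proof path (sibling hashes from leaf to root): [81, 916, 166]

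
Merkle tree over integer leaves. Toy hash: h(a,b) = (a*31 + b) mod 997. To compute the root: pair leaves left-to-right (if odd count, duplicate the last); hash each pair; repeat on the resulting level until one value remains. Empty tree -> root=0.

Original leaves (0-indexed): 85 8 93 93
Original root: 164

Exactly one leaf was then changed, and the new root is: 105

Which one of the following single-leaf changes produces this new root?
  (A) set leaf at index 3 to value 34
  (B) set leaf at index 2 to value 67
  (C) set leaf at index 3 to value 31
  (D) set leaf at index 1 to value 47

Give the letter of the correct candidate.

Answer: A

Derivation:
Original leaves: [85, 8, 93, 93]
Target new root: 105
Try each candidate change and compute the resulting root:
Candidate A: set leaf[3] = 34 -> leaves = [85, 8, 93, 34]
  L0: [85, 8, 93, 34]
  L1: h(85,8)=(85*31+8)%997=649 h(93,34)=(93*31+34)%997=923 -> [649, 923]
  L2: h(649,923)=(649*31+923)%997=105 -> [105]
  root = 105 == target 105  ** MATCH **
Candidate B: set leaf[2] = 67 -> leaves = [85, 8, 67, 93]
  L0: [85, 8, 67, 93]
  L1: h(85,8)=(85*31+8)%997=649 h(67,93)=(67*31+93)%997=176 -> [649, 176]
  L2: h(649,176)=(649*31+176)%997=355 -> [355]
  root = 355 != target 105
Candidate C: set leaf[3] = 31 -> leaves = [85, 8, 93, 31]
  L0: [85, 8, 93, 31]
  L1: h(85,8)=(85*31+8)%997=649 h(93,31)=(93*31+31)%997=920 -> [649, 920]
  L2: h(649,920)=(649*31+920)%997=102 -> [102]
  root = 102 != target 105
Candidate D: set leaf[1] = 47 -> leaves = [85, 47, 93, 93]
  L0: [85, 47, 93, 93]
  L1: h(85,47)=(85*31+47)%997=688 h(93,93)=(93*31+93)%997=982 -> [688, 982]
  L2: h(688,982)=(688*31+982)%997=376 -> [376]
  root = 376 != target 105
Candidate A produces the target root.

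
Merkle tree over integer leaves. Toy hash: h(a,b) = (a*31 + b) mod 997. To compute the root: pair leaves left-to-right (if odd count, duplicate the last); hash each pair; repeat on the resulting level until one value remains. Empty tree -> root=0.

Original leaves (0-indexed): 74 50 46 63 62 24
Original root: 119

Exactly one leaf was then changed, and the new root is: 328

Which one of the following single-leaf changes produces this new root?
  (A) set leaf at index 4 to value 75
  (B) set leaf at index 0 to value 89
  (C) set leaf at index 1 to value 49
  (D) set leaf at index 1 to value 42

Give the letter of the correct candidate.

Original leaves: [74, 50, 46, 63, 62, 24]
Target new root: 328
Try each candidate change and compute the resulting root:
Candidate A: set leaf[4] = 75 -> leaves = [74, 50, 46, 63, 75, 24]
  L0: [74, 50, 46, 63, 75, 24]
  L1: h(74,50)=(74*31+50)%997=350 h(46,63)=(46*31+63)%997=492 h(75,24)=(75*31+24)%997=355 -> [350, 492, 355]
  L2: h(350,492)=(350*31+492)%997=375 h(355,355)=(355*31+355)%997=393 -> [375, 393]
  L3: h(375,393)=(375*31+393)%997=54 -> [54]
  root = 54 != target 328
Candidate B: set leaf[0] = 89 -> leaves = [89, 50, 46, 63, 62, 24]
  L0: [89, 50, 46, 63, 62, 24]
  L1: h(89,50)=(89*31+50)%997=815 h(46,63)=(46*31+63)%997=492 h(62,24)=(62*31+24)%997=949 -> [815, 492, 949]
  L2: h(815,492)=(815*31+492)%997=832 h(949,949)=(949*31+949)%997=458 -> [832, 458]
  L3: h(832,458)=(832*31+458)%997=328 -> [328]
  root = 328 == target 328  ** MATCH **
Candidate C: set leaf[1] = 49 -> leaves = [74, 49, 46, 63, 62, 24]
  L0: [74, 49, 46, 63, 62, 24]
  L1: h(74,49)=(74*31+49)%997=349 h(46,63)=(46*31+63)%997=492 h(62,24)=(62*31+24)%997=949 -> [349, 492, 949]
  L2: h(349,492)=(349*31+492)%997=344 h(949,949)=(949*31+949)%997=458 -> [344, 458]
  L3: h(344,458)=(344*31+458)%997=155 -> [155]
  root = 155 != target 328
Candidate D: set leaf[1] = 42 -> leaves = [74, 42, 46, 63, 62, 24]
  L0: [74, 42, 46, 63, 62, 24]
  L1: h(74,42)=(74*31+42)%997=342 h(46,63)=(46*31+63)%997=492 h(62,24)=(62*31+24)%997=949 -> [342, 492, 949]
  L2: h(342,492)=(342*31+492)%997=127 h(949,949)=(949*31+949)%997=458 -> [127, 458]
  L3: h(127,458)=(127*31+458)%997=407 -> [407]
  root = 407 != target 328
Candidate B produces the target root.

Answer: B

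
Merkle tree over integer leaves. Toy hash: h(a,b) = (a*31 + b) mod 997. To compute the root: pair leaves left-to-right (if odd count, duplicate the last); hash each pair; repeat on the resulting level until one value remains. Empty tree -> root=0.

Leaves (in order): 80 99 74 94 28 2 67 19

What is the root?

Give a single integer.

Answer: 280

Derivation:
L0: [80, 99, 74, 94, 28, 2, 67, 19]
L1: h(80,99)=(80*31+99)%997=585 h(74,94)=(74*31+94)%997=394 h(28,2)=(28*31+2)%997=870 h(67,19)=(67*31+19)%997=102 -> [585, 394, 870, 102]
L2: h(585,394)=(585*31+394)%997=583 h(870,102)=(870*31+102)%997=153 -> [583, 153]
L3: h(583,153)=(583*31+153)%997=280 -> [280]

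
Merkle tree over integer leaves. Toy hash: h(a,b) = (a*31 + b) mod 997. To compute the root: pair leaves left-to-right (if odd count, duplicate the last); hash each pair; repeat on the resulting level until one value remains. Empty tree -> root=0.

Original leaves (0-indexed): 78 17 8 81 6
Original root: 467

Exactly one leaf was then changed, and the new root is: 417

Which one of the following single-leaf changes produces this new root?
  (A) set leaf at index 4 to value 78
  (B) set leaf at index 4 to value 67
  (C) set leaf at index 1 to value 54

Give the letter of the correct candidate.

Answer: A

Derivation:
Original leaves: [78, 17, 8, 81, 6]
Target new root: 417
Try each candidate change and compute the resulting root:
Candidate A: set leaf[4] = 78 -> leaves = [78, 17, 8, 81, 78]
  L0: [78, 17, 8, 81, 78]
  L1: h(78,17)=(78*31+17)%997=441 h(8,81)=(8*31+81)%997=329 h(78,78)=(78*31+78)%997=502 -> [441, 329, 502]
  L2: h(441,329)=(441*31+329)%997=42 h(502,502)=(502*31+502)%997=112 -> [42, 112]
  L3: h(42,112)=(42*31+112)%997=417 -> [417]
  root = 417 == target 417  ** MATCH **
Candidate B: set leaf[4] = 67 -> leaves = [78, 17, 8, 81, 67]
  L0: [78, 17, 8, 81, 67]
  L1: h(78,17)=(78*31+17)%997=441 h(8,81)=(8*31+81)%997=329 h(67,67)=(67*31+67)%997=150 -> [441, 329, 150]
  L2: h(441,329)=(441*31+329)%997=42 h(150,150)=(150*31+150)%997=812 -> [42, 812]
  L3: h(42,812)=(42*31+812)%997=120 -> [120]
  root = 120 != target 417
Candidate C: set leaf[1] = 54 -> leaves = [78, 54, 8, 81, 6]
  L0: [78, 54, 8, 81, 6]
  L1: h(78,54)=(78*31+54)%997=478 h(8,81)=(8*31+81)%997=329 h(6,6)=(6*31+6)%997=192 -> [478, 329, 192]
  L2: h(478,329)=(478*31+329)%997=192 h(192,192)=(192*31+192)%997=162 -> [192, 162]
  L3: h(192,162)=(192*31+162)%997=132 -> [132]
  root = 132 != target 417
Candidate A produces the target root.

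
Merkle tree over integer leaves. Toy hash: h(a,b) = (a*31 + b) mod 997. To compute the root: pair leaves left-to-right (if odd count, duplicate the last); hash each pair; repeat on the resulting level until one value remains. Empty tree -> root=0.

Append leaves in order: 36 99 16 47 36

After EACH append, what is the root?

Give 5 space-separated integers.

Answer: 36 218 291 322 984

Derivation:
After append 36 (leaves=[36]):
  L0: [36]
  root=36
After append 99 (leaves=[36, 99]):
  L0: [36, 99]
  L1: h(36,99)=(36*31+99)%997=218 -> [218]
  root=218
After append 16 (leaves=[36, 99, 16]):
  L0: [36, 99, 16]
  L1: h(36,99)=(36*31+99)%997=218 h(16,16)=(16*31+16)%997=512 -> [218, 512]
  L2: h(218,512)=(218*31+512)%997=291 -> [291]
  root=291
After append 47 (leaves=[36, 99, 16, 47]):
  L0: [36, 99, 16, 47]
  L1: h(36,99)=(36*31+99)%997=218 h(16,47)=(16*31+47)%997=543 -> [218, 543]
  L2: h(218,543)=(218*31+543)%997=322 -> [322]
  root=322
After append 36 (leaves=[36, 99, 16, 47, 36]):
  L0: [36, 99, 16, 47, 36]
  L1: h(36,99)=(36*31+99)%997=218 h(16,47)=(16*31+47)%997=543 h(36,36)=(36*31+36)%997=155 -> [218, 543, 155]
  L2: h(218,543)=(218*31+543)%997=322 h(155,155)=(155*31+155)%997=972 -> [322, 972]
  L3: h(322,972)=(322*31+972)%997=984 -> [984]
  root=984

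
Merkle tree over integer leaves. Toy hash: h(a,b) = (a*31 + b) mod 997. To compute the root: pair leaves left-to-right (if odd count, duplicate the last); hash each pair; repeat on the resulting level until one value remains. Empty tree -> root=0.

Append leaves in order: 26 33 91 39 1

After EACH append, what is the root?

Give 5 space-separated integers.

Answer: 26 839 8 953 657

Derivation:
After append 26 (leaves=[26]):
  L0: [26]
  root=26
After append 33 (leaves=[26, 33]):
  L0: [26, 33]
  L1: h(26,33)=(26*31+33)%997=839 -> [839]
  root=839
After append 91 (leaves=[26, 33, 91]):
  L0: [26, 33, 91]
  L1: h(26,33)=(26*31+33)%997=839 h(91,91)=(91*31+91)%997=918 -> [839, 918]
  L2: h(839,918)=(839*31+918)%997=8 -> [8]
  root=8
After append 39 (leaves=[26, 33, 91, 39]):
  L0: [26, 33, 91, 39]
  L1: h(26,33)=(26*31+33)%997=839 h(91,39)=(91*31+39)%997=866 -> [839, 866]
  L2: h(839,866)=(839*31+866)%997=953 -> [953]
  root=953
After append 1 (leaves=[26, 33, 91, 39, 1]):
  L0: [26, 33, 91, 39, 1]
  L1: h(26,33)=(26*31+33)%997=839 h(91,39)=(91*31+39)%997=866 h(1,1)=(1*31+1)%997=32 -> [839, 866, 32]
  L2: h(839,866)=(839*31+866)%997=953 h(32,32)=(32*31+32)%997=27 -> [953, 27]
  L3: h(953,27)=(953*31+27)%997=657 -> [657]
  root=657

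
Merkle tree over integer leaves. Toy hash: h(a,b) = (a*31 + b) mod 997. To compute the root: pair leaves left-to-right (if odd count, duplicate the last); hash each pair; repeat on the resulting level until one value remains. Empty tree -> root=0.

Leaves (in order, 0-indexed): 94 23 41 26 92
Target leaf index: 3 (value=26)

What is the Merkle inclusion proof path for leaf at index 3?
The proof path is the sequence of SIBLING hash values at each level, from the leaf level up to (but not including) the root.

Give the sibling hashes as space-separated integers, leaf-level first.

L0 (leaves): [94, 23, 41, 26, 92], target index=3
L1: h(94,23)=(94*31+23)%997=943 [pair 0] h(41,26)=(41*31+26)%997=300 [pair 1] h(92,92)=(92*31+92)%997=950 [pair 2] -> [943, 300, 950]
  Sibling for proof at L0: 41
L2: h(943,300)=(943*31+300)%997=620 [pair 0] h(950,950)=(950*31+950)%997=490 [pair 1] -> [620, 490]
  Sibling for proof at L1: 943
L3: h(620,490)=(620*31+490)%997=767 [pair 0] -> [767]
  Sibling for proof at L2: 490
Root: 767
Proof path (sibling hashes from leaf to root): [41, 943, 490]

Answer: 41 943 490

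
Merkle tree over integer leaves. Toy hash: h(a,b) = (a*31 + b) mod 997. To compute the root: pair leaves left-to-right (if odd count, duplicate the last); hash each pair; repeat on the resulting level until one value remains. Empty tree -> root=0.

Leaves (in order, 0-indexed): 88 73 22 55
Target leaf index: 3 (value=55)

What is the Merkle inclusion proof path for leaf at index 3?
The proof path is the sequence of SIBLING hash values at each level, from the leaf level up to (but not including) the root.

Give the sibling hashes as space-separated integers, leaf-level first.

Answer: 22 807

Derivation:
L0 (leaves): [88, 73, 22, 55], target index=3
L1: h(88,73)=(88*31+73)%997=807 [pair 0] h(22,55)=(22*31+55)%997=737 [pair 1] -> [807, 737]
  Sibling for proof at L0: 22
L2: h(807,737)=(807*31+737)%997=829 [pair 0] -> [829]
  Sibling for proof at L1: 807
Root: 829
Proof path (sibling hashes from leaf to root): [22, 807]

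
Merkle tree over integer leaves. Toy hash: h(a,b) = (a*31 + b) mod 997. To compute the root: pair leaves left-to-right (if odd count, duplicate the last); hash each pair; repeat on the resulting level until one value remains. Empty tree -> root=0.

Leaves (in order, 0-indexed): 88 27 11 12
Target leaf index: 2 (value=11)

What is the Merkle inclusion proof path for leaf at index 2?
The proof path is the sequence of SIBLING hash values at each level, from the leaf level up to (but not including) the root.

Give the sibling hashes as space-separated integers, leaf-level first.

L0 (leaves): [88, 27, 11, 12], target index=2
L1: h(88,27)=(88*31+27)%997=761 [pair 0] h(11,12)=(11*31+12)%997=353 [pair 1] -> [761, 353]
  Sibling for proof at L0: 12
L2: h(761,353)=(761*31+353)%997=16 [pair 0] -> [16]
  Sibling for proof at L1: 761
Root: 16
Proof path (sibling hashes from leaf to root): [12, 761]

Answer: 12 761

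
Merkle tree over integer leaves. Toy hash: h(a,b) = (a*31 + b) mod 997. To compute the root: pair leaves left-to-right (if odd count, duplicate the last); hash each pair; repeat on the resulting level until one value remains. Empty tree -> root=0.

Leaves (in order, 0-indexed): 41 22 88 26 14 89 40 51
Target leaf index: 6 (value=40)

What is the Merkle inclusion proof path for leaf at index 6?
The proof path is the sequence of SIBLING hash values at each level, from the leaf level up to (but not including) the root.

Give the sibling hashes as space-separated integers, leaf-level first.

L0 (leaves): [41, 22, 88, 26, 14, 89, 40, 51], target index=6
L1: h(41,22)=(41*31+22)%997=296 [pair 0] h(88,26)=(88*31+26)%997=760 [pair 1] h(14,89)=(14*31+89)%997=523 [pair 2] h(40,51)=(40*31+51)%997=294 [pair 3] -> [296, 760, 523, 294]
  Sibling for proof at L0: 51
L2: h(296,760)=(296*31+760)%997=963 [pair 0] h(523,294)=(523*31+294)%997=555 [pair 1] -> [963, 555]
  Sibling for proof at L1: 523
L3: h(963,555)=(963*31+555)%997=498 [pair 0] -> [498]
  Sibling for proof at L2: 963
Root: 498
Proof path (sibling hashes from leaf to root): [51, 523, 963]

Answer: 51 523 963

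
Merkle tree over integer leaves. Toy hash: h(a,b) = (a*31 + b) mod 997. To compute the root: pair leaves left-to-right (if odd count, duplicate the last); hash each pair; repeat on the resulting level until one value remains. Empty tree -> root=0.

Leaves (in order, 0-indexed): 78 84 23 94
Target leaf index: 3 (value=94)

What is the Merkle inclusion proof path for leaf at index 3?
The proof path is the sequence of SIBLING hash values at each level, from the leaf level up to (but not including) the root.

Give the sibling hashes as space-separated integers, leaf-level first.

L0 (leaves): [78, 84, 23, 94], target index=3
L1: h(78,84)=(78*31+84)%997=508 [pair 0] h(23,94)=(23*31+94)%997=807 [pair 1] -> [508, 807]
  Sibling for proof at L0: 23
L2: h(508,807)=(508*31+807)%997=603 [pair 0] -> [603]
  Sibling for proof at L1: 508
Root: 603
Proof path (sibling hashes from leaf to root): [23, 508]

Answer: 23 508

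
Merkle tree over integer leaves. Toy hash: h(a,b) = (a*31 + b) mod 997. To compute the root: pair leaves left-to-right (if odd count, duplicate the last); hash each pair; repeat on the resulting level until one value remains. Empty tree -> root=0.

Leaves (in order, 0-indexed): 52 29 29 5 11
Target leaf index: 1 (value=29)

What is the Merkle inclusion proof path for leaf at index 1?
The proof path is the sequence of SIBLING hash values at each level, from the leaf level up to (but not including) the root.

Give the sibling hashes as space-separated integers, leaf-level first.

Answer: 52 904 297

Derivation:
L0 (leaves): [52, 29, 29, 5, 11], target index=1
L1: h(52,29)=(52*31+29)%997=644 [pair 0] h(29,5)=(29*31+5)%997=904 [pair 1] h(11,11)=(11*31+11)%997=352 [pair 2] -> [644, 904, 352]
  Sibling for proof at L0: 52
L2: h(644,904)=(644*31+904)%997=928 [pair 0] h(352,352)=(352*31+352)%997=297 [pair 1] -> [928, 297]
  Sibling for proof at L1: 904
L3: h(928,297)=(928*31+297)%997=152 [pair 0] -> [152]
  Sibling for proof at L2: 297
Root: 152
Proof path (sibling hashes from leaf to root): [52, 904, 297]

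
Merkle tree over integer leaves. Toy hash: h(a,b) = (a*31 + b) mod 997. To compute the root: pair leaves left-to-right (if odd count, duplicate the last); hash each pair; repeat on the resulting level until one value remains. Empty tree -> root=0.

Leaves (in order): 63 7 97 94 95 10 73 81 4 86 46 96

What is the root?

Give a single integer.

Answer: 66

Derivation:
L0: [63, 7, 97, 94, 95, 10, 73, 81, 4, 86, 46, 96]
L1: h(63,7)=(63*31+7)%997=963 h(97,94)=(97*31+94)%997=110 h(95,10)=(95*31+10)%997=961 h(73,81)=(73*31+81)%997=350 h(4,86)=(4*31+86)%997=210 h(46,96)=(46*31+96)%997=525 -> [963, 110, 961, 350, 210, 525]
L2: h(963,110)=(963*31+110)%997=53 h(961,350)=(961*31+350)%997=231 h(210,525)=(210*31+525)%997=56 -> [53, 231, 56]
L3: h(53,231)=(53*31+231)%997=877 h(56,56)=(56*31+56)%997=795 -> [877, 795]
L4: h(877,795)=(877*31+795)%997=66 -> [66]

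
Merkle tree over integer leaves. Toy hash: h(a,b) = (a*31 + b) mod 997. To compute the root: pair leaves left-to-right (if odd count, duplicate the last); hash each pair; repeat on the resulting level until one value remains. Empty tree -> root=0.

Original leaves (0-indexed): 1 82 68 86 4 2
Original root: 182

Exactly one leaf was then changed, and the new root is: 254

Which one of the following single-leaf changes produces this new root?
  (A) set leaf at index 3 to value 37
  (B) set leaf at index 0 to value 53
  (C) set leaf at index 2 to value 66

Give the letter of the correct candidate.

Original leaves: [1, 82, 68, 86, 4, 2]
Target new root: 254
Try each candidate change and compute the resulting root:
Candidate A: set leaf[3] = 37 -> leaves = [1, 82, 68, 37, 4, 2]
  L0: [1, 82, 68, 37, 4, 2]
  L1: h(1,82)=(1*31+82)%997=113 h(68,37)=(68*31+37)%997=151 h(4,2)=(4*31+2)%997=126 -> [113, 151, 126]
  L2: h(113,151)=(113*31+151)%997=663 h(126,126)=(126*31+126)%997=44 -> [663, 44]
  L3: h(663,44)=(663*31+44)%997=657 -> [657]
  root = 657 != target 254
Candidate B: set leaf[0] = 53 -> leaves = [53, 82, 68, 86, 4, 2]
  L0: [53, 82, 68, 86, 4, 2]
  L1: h(53,82)=(53*31+82)%997=728 h(68,86)=(68*31+86)%997=200 h(4,2)=(4*31+2)%997=126 -> [728, 200, 126]
  L2: h(728,200)=(728*31+200)%997=834 h(126,126)=(126*31+126)%997=44 -> [834, 44]
  L3: h(834,44)=(834*31+44)%997=973 -> [973]
  root = 973 != target 254
Candidate C: set leaf[2] = 66 -> leaves = [1, 82, 66, 86, 4, 2]
  L0: [1, 82, 66, 86, 4, 2]
  L1: h(1,82)=(1*31+82)%997=113 h(66,86)=(66*31+86)%997=138 h(4,2)=(4*31+2)%997=126 -> [113, 138, 126]
  L2: h(113,138)=(113*31+138)%997=650 h(126,126)=(126*31+126)%997=44 -> [650, 44]
  L3: h(650,44)=(650*31+44)%997=254 -> [254]
  root = 254 == target 254  ** MATCH **
Candidate C produces the target root.

Answer: C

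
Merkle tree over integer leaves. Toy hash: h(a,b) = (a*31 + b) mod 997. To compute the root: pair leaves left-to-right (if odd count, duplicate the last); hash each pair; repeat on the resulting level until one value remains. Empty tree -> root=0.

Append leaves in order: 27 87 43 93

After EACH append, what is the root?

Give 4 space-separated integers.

After append 27 (leaves=[27]):
  L0: [27]
  root=27
After append 87 (leaves=[27, 87]):
  L0: [27, 87]
  L1: h(27,87)=(27*31+87)%997=924 -> [924]
  root=924
After append 43 (leaves=[27, 87, 43]):
  L0: [27, 87, 43]
  L1: h(27,87)=(27*31+87)%997=924 h(43,43)=(43*31+43)%997=379 -> [924, 379]
  L2: h(924,379)=(924*31+379)%997=110 -> [110]
  root=110
After append 93 (leaves=[27, 87, 43, 93]):
  L0: [27, 87, 43, 93]
  L1: h(27,87)=(27*31+87)%997=924 h(43,93)=(43*31+93)%997=429 -> [924, 429]
  L2: h(924,429)=(924*31+429)%997=160 -> [160]
  root=160

Answer: 27 924 110 160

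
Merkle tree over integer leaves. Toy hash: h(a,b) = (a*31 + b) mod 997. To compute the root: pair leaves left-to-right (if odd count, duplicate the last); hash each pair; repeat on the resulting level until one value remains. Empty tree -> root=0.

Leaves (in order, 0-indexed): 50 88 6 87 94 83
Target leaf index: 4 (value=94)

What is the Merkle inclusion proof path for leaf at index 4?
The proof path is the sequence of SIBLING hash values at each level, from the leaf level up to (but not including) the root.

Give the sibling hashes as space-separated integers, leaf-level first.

Answer: 83 6 204

Derivation:
L0 (leaves): [50, 88, 6, 87, 94, 83], target index=4
L1: h(50,88)=(50*31+88)%997=641 [pair 0] h(6,87)=(6*31+87)%997=273 [pair 1] h(94,83)=(94*31+83)%997=6 [pair 2] -> [641, 273, 6]
  Sibling for proof at L0: 83
L2: h(641,273)=(641*31+273)%997=204 [pair 0] h(6,6)=(6*31+6)%997=192 [pair 1] -> [204, 192]
  Sibling for proof at L1: 6
L3: h(204,192)=(204*31+192)%997=534 [pair 0] -> [534]
  Sibling for proof at L2: 204
Root: 534
Proof path (sibling hashes from leaf to root): [83, 6, 204]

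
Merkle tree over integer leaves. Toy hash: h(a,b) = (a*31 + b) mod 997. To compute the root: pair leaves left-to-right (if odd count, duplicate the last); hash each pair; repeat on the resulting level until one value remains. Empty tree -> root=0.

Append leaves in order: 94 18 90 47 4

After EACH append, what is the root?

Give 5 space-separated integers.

Answer: 94 938 54 11 449

Derivation:
After append 94 (leaves=[94]):
  L0: [94]
  root=94
After append 18 (leaves=[94, 18]):
  L0: [94, 18]
  L1: h(94,18)=(94*31+18)%997=938 -> [938]
  root=938
After append 90 (leaves=[94, 18, 90]):
  L0: [94, 18, 90]
  L1: h(94,18)=(94*31+18)%997=938 h(90,90)=(90*31+90)%997=886 -> [938, 886]
  L2: h(938,886)=(938*31+886)%997=54 -> [54]
  root=54
After append 47 (leaves=[94, 18, 90, 47]):
  L0: [94, 18, 90, 47]
  L1: h(94,18)=(94*31+18)%997=938 h(90,47)=(90*31+47)%997=843 -> [938, 843]
  L2: h(938,843)=(938*31+843)%997=11 -> [11]
  root=11
After append 4 (leaves=[94, 18, 90, 47, 4]):
  L0: [94, 18, 90, 47, 4]
  L1: h(94,18)=(94*31+18)%997=938 h(90,47)=(90*31+47)%997=843 h(4,4)=(4*31+4)%997=128 -> [938, 843, 128]
  L2: h(938,843)=(938*31+843)%997=11 h(128,128)=(128*31+128)%997=108 -> [11, 108]
  L3: h(11,108)=(11*31+108)%997=449 -> [449]
  root=449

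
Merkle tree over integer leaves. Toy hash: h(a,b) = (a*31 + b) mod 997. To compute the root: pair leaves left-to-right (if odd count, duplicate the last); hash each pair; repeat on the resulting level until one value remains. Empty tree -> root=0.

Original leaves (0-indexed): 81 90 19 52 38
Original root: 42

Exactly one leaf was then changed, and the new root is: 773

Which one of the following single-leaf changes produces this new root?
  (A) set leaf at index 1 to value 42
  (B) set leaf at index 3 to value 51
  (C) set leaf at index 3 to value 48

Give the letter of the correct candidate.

Answer: A

Derivation:
Original leaves: [81, 90, 19, 52, 38]
Target new root: 773
Try each candidate change and compute the resulting root:
Candidate A: set leaf[1] = 42 -> leaves = [81, 42, 19, 52, 38]
  L0: [81, 42, 19, 52, 38]
  L1: h(81,42)=(81*31+42)%997=559 h(19,52)=(19*31+52)%997=641 h(38,38)=(38*31+38)%997=219 -> [559, 641, 219]
  L2: h(559,641)=(559*31+641)%997=24 h(219,219)=(219*31+219)%997=29 -> [24, 29]
  L3: h(24,29)=(24*31+29)%997=773 -> [773]
  root = 773 == target 773  ** MATCH **
Candidate B: set leaf[3] = 51 -> leaves = [81, 90, 19, 51, 38]
  L0: [81, 90, 19, 51, 38]
  L1: h(81,90)=(81*31+90)%997=607 h(19,51)=(19*31+51)%997=640 h(38,38)=(38*31+38)%997=219 -> [607, 640, 219]
  L2: h(607,640)=(607*31+640)%997=514 h(219,219)=(219*31+219)%997=29 -> [514, 29]
  L3: h(514,29)=(514*31+29)%997=11 -> [11]
  root = 11 != target 773
Candidate C: set leaf[3] = 48 -> leaves = [81, 90, 19, 48, 38]
  L0: [81, 90, 19, 48, 38]
  L1: h(81,90)=(81*31+90)%997=607 h(19,48)=(19*31+48)%997=637 h(38,38)=(38*31+38)%997=219 -> [607, 637, 219]
  L2: h(607,637)=(607*31+637)%997=511 h(219,219)=(219*31+219)%997=29 -> [511, 29]
  L3: h(511,29)=(511*31+29)%997=915 -> [915]
  root = 915 != target 773
Candidate A produces the target root.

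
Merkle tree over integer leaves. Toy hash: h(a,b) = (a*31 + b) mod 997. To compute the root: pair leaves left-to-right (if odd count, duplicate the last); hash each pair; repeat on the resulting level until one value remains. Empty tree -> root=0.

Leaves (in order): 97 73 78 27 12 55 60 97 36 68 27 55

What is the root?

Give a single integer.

L0: [97, 73, 78, 27, 12, 55, 60, 97, 36, 68, 27, 55]
L1: h(97,73)=(97*31+73)%997=89 h(78,27)=(78*31+27)%997=451 h(12,55)=(12*31+55)%997=427 h(60,97)=(60*31+97)%997=960 h(36,68)=(36*31+68)%997=187 h(27,55)=(27*31+55)%997=892 -> [89, 451, 427, 960, 187, 892]
L2: h(89,451)=(89*31+451)%997=219 h(427,960)=(427*31+960)%997=239 h(187,892)=(187*31+892)%997=707 -> [219, 239, 707]
L3: h(219,239)=(219*31+239)%997=49 h(707,707)=(707*31+707)%997=690 -> [49, 690]
L4: h(49,690)=(49*31+690)%997=215 -> [215]

Answer: 215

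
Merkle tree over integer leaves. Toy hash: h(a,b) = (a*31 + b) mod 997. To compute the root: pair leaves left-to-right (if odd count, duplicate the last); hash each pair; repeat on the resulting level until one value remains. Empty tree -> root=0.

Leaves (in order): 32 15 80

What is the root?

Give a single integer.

L0: [32, 15, 80]
L1: h(32,15)=(32*31+15)%997=10 h(80,80)=(80*31+80)%997=566 -> [10, 566]
L2: h(10,566)=(10*31+566)%997=876 -> [876]

Answer: 876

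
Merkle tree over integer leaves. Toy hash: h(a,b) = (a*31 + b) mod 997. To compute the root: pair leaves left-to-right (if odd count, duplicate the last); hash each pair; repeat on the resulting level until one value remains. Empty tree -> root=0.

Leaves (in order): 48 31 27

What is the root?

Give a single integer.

Answer: 97

Derivation:
L0: [48, 31, 27]
L1: h(48,31)=(48*31+31)%997=522 h(27,27)=(27*31+27)%997=864 -> [522, 864]
L2: h(522,864)=(522*31+864)%997=97 -> [97]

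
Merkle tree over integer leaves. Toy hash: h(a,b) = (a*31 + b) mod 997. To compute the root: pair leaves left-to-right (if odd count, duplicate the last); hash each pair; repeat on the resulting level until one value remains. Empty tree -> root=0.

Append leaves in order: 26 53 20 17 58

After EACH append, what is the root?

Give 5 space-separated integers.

After append 26 (leaves=[26]):
  L0: [26]
  root=26
After append 53 (leaves=[26, 53]):
  L0: [26, 53]
  L1: h(26,53)=(26*31+53)%997=859 -> [859]
  root=859
After append 20 (leaves=[26, 53, 20]):
  L0: [26, 53, 20]
  L1: h(26,53)=(26*31+53)%997=859 h(20,20)=(20*31+20)%997=640 -> [859, 640]
  L2: h(859,640)=(859*31+640)%997=350 -> [350]
  root=350
After append 17 (leaves=[26, 53, 20, 17]):
  L0: [26, 53, 20, 17]
  L1: h(26,53)=(26*31+53)%997=859 h(20,17)=(20*31+17)%997=637 -> [859, 637]
  L2: h(859,637)=(859*31+637)%997=347 -> [347]
  root=347
After append 58 (leaves=[26, 53, 20, 17, 58]):
  L0: [26, 53, 20, 17, 58]
  L1: h(26,53)=(26*31+53)%997=859 h(20,17)=(20*31+17)%997=637 h(58,58)=(58*31+58)%997=859 -> [859, 637, 859]
  L2: h(859,637)=(859*31+637)%997=347 h(859,859)=(859*31+859)%997=569 -> [347, 569]
  L3: h(347,569)=(347*31+569)%997=359 -> [359]
  root=359

Answer: 26 859 350 347 359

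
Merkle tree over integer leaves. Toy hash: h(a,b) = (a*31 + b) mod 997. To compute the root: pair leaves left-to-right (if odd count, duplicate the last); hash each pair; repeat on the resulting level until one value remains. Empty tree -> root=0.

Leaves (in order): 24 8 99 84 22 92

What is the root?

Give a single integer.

Answer: 724

Derivation:
L0: [24, 8, 99, 84, 22, 92]
L1: h(24,8)=(24*31+8)%997=752 h(99,84)=(99*31+84)%997=162 h(22,92)=(22*31+92)%997=774 -> [752, 162, 774]
L2: h(752,162)=(752*31+162)%997=543 h(774,774)=(774*31+774)%997=840 -> [543, 840]
L3: h(543,840)=(543*31+840)%997=724 -> [724]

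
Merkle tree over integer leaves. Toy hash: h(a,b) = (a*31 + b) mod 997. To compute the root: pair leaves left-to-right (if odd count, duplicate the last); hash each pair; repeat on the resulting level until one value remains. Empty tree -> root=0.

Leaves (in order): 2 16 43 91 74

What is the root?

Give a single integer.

L0: [2, 16, 43, 91, 74]
L1: h(2,16)=(2*31+16)%997=78 h(43,91)=(43*31+91)%997=427 h(74,74)=(74*31+74)%997=374 -> [78, 427, 374]
L2: h(78,427)=(78*31+427)%997=851 h(374,374)=(374*31+374)%997=4 -> [851, 4]
L3: h(851,4)=(851*31+4)%997=463 -> [463]

Answer: 463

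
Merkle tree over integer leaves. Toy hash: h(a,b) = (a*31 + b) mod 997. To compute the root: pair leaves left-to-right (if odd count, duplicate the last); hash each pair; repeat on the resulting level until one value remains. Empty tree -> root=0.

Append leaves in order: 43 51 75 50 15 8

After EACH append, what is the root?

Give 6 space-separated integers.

After append 43 (leaves=[43]):
  L0: [43]
  root=43
After append 51 (leaves=[43, 51]):
  L0: [43, 51]
  L1: h(43,51)=(43*31+51)%997=387 -> [387]
  root=387
After append 75 (leaves=[43, 51, 75]):
  L0: [43, 51, 75]
  L1: h(43,51)=(43*31+51)%997=387 h(75,75)=(75*31+75)%997=406 -> [387, 406]
  L2: h(387,406)=(387*31+406)%997=439 -> [439]
  root=439
After append 50 (leaves=[43, 51, 75, 50]):
  L0: [43, 51, 75, 50]
  L1: h(43,51)=(43*31+51)%997=387 h(75,50)=(75*31+50)%997=381 -> [387, 381]
  L2: h(387,381)=(387*31+381)%997=414 -> [414]
  root=414
After append 15 (leaves=[43, 51, 75, 50, 15]):
  L0: [43, 51, 75, 50, 15]
  L1: h(43,51)=(43*31+51)%997=387 h(75,50)=(75*31+50)%997=381 h(15,15)=(15*31+15)%997=480 -> [387, 381, 480]
  L2: h(387,381)=(387*31+381)%997=414 h(480,480)=(480*31+480)%997=405 -> [414, 405]
  L3: h(414,405)=(414*31+405)%997=278 -> [278]
  root=278
After append 8 (leaves=[43, 51, 75, 50, 15, 8]):
  L0: [43, 51, 75, 50, 15, 8]
  L1: h(43,51)=(43*31+51)%997=387 h(75,50)=(75*31+50)%997=381 h(15,8)=(15*31+8)%997=473 -> [387, 381, 473]
  L2: h(387,381)=(387*31+381)%997=414 h(473,473)=(473*31+473)%997=181 -> [414, 181]
  L3: h(414,181)=(414*31+181)%997=54 -> [54]
  root=54

Answer: 43 387 439 414 278 54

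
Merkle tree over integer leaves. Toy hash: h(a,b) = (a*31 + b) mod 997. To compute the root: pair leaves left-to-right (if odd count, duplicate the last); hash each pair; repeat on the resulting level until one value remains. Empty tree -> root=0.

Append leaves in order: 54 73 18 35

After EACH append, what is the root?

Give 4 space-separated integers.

After append 54 (leaves=[54]):
  L0: [54]
  root=54
After append 73 (leaves=[54, 73]):
  L0: [54, 73]
  L1: h(54,73)=(54*31+73)%997=750 -> [750]
  root=750
After append 18 (leaves=[54, 73, 18]):
  L0: [54, 73, 18]
  L1: h(54,73)=(54*31+73)%997=750 h(18,18)=(18*31+18)%997=576 -> [750, 576]
  L2: h(750,576)=(750*31+576)%997=895 -> [895]
  root=895
After append 35 (leaves=[54, 73, 18, 35]):
  L0: [54, 73, 18, 35]
  L1: h(54,73)=(54*31+73)%997=750 h(18,35)=(18*31+35)%997=593 -> [750, 593]
  L2: h(750,593)=(750*31+593)%997=912 -> [912]
  root=912

Answer: 54 750 895 912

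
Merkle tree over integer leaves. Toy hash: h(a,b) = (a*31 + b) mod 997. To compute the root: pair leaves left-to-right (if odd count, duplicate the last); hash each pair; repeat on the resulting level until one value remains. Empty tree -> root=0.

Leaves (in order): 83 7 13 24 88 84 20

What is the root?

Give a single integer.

L0: [83, 7, 13, 24, 88, 84, 20]
L1: h(83,7)=(83*31+7)%997=586 h(13,24)=(13*31+24)%997=427 h(88,84)=(88*31+84)%997=818 h(20,20)=(20*31+20)%997=640 -> [586, 427, 818, 640]
L2: h(586,427)=(586*31+427)%997=647 h(818,640)=(818*31+640)%997=76 -> [647, 76]
L3: h(647,76)=(647*31+76)%997=193 -> [193]

Answer: 193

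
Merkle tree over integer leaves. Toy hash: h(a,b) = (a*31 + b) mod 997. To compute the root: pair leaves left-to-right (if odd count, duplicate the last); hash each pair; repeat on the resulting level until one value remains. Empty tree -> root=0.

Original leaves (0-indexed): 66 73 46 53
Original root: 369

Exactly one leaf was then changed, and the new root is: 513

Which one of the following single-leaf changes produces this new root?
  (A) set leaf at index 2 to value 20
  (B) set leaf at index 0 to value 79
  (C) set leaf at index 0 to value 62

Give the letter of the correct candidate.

Original leaves: [66, 73, 46, 53]
Target new root: 513
Try each candidate change and compute the resulting root:
Candidate A: set leaf[2] = 20 -> leaves = [66, 73, 20, 53]
  L0: [66, 73, 20, 53]
  L1: h(66,73)=(66*31+73)%997=125 h(20,53)=(20*31+53)%997=673 -> [125, 673]
  L2: h(125,673)=(125*31+673)%997=560 -> [560]
  root = 560 != target 513
Candidate B: set leaf[0] = 79 -> leaves = [79, 73, 46, 53]
  L0: [79, 73, 46, 53]
  L1: h(79,73)=(79*31+73)%997=528 h(46,53)=(46*31+53)%997=482 -> [528, 482]
  L2: h(528,482)=(528*31+482)%997=898 -> [898]
  root = 898 != target 513
Candidate C: set leaf[0] = 62 -> leaves = [62, 73, 46, 53]
  L0: [62, 73, 46, 53]
  L1: h(62,73)=(62*31+73)%997=1 h(46,53)=(46*31+53)%997=482 -> [1, 482]
  L2: h(1,482)=(1*31+482)%997=513 -> [513]
  root = 513 == target 513  ** MATCH **
Candidate C produces the target root.

Answer: C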